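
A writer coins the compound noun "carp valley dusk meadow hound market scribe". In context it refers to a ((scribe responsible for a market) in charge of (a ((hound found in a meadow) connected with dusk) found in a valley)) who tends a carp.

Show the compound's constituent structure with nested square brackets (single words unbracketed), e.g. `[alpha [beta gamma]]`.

[carp [[valley [dusk [meadow hound]]] [market scribe]]]

At the top level: head "scribe" (specifically "valley dusk meadow hound market scribe"); modifier "carp".
"valley dusk meadow hound market scribe" → head "scribe" (specifically "market scribe"), modifier "valley dusk meadow hound".
"valley dusk meadow hound" → head "hound" (specifically "dusk meadow hound"), modifier "valley".
"dusk meadow hound" → head "hound" (specifically "meadow hound"), modifier "dusk".
"meadow hound" → head "hound", modifier "meadow".
"market scribe" → head "scribe", modifier "market".
Assembled: [carp [[valley [dusk [meadow hound]]] [market scribe]]].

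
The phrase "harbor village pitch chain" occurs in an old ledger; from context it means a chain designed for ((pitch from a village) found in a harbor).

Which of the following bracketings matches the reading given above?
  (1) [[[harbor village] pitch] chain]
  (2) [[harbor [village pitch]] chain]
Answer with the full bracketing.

[[harbor [village pitch]] chain]

The paraphrase's head is the "chain" part ("chain"); its modifier is "harbor village pitch".
That top-level split, carried through the inner groups, gives [[harbor [village pitch]] chain].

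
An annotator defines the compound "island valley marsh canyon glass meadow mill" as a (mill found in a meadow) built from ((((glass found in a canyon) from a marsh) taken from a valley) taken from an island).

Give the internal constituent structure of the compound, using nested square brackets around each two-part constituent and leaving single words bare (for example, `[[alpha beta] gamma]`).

[[island [valley [marsh [canyon glass]]]] [meadow mill]]

The outermost head in the paraphrase is "mill" (specifically "meadow mill"), modified by "island valley marsh canyon glass".
Inside "island valley marsh canyon glass": head "glass" (specifically "valley marsh canyon glass"), modifier "island".
Inside "valley marsh canyon glass": head "glass" (specifically "marsh canyon glass"), modifier "valley".
Inside "marsh canyon glass": head "glass" (specifically "canyon glass"), modifier "marsh".
Inside "canyon glass": head "glass", modifier "canyon".
Inside "meadow mill": head "mill", modifier "meadow".
Putting it together: [[island [valley [marsh [canyon glass]]]] [meadow mill]].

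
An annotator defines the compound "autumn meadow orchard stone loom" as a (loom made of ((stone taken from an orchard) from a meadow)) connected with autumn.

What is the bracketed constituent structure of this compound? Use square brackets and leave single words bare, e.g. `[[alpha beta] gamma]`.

Overall it is a kind of loom (specifically "meadow orchard stone loom"); the modifier is "autumn".
Within "meadow orchard stone loom", the head is "loom" and the modifier is "meadow orchard stone".
Within "meadow orchard stone", the head is "stone" (specifically "orchard stone") and the modifier is "meadow".
Within "orchard stone", the head is "stone" and the modifier is "orchard".
Putting it together: [autumn [[meadow [orchard stone]] loom]].

[autumn [[meadow [orchard stone]] loom]]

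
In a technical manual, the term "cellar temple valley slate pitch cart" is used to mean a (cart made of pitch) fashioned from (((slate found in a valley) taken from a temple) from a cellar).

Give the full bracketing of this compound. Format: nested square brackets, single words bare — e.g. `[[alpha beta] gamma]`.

At the top level: head "cart" (specifically "pitch cart"); modifier "cellar temple valley slate".
Within "cellar temple valley slate", the head is "slate" (specifically "temple valley slate") and the modifier is "cellar".
Within "temple valley slate", the head is "slate" (specifically "valley slate") and the modifier is "temple".
Within "valley slate", the head is "slate" and the modifier is "valley".
Within "pitch cart", the head is "cart" and the modifier is "pitch".
Putting it together: [[cellar [temple [valley slate]]] [pitch cart]].

[[cellar [temple [valley slate]]] [pitch cart]]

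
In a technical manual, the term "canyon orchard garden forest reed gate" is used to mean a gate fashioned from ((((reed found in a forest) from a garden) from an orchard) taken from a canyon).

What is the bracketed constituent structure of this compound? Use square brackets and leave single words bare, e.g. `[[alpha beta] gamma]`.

Whole compound: head "gate", modifier "canyon orchard garden forest reed".
Inside "canyon orchard garden forest reed": head "reed" (specifically "orchard garden forest reed"), modifier "canyon".
Inside "orchard garden forest reed": head "reed" (specifically "garden forest reed"), modifier "orchard".
Inside "garden forest reed": head "reed" (specifically "forest reed"), modifier "garden".
Inside "forest reed": head "reed", modifier "forest".
So the structure is [[canyon [orchard [garden [forest reed]]]] gate].

[[canyon [orchard [garden [forest reed]]]] gate]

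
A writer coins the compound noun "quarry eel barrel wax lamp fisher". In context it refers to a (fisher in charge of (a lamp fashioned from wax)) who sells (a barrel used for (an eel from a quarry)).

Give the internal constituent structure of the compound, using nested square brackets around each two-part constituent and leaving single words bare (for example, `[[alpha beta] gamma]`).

[[[quarry eel] barrel] [[wax lamp] fisher]]

Whole compound: head "fisher" (specifically "wax lamp fisher"), modifier "quarry eel barrel".
Inside "quarry eel barrel": head "barrel", modifier "quarry eel".
Inside "quarry eel": head "eel", modifier "quarry".
Inside "wax lamp fisher": head "fisher", modifier "wax lamp".
Inside "wax lamp": head "lamp", modifier "wax".
Putting it together: [[[quarry eel] barrel] [[wax lamp] fisher]].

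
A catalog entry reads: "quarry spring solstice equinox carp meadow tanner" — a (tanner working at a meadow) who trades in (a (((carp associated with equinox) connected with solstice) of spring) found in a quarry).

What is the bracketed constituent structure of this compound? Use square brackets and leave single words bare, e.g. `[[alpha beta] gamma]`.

Whole compound: head "tanner" (specifically "meadow tanner"), modifier "quarry spring solstice equinox carp".
Inside "quarry spring solstice equinox carp": head "carp" (specifically "spring solstice equinox carp"), modifier "quarry".
Inside "spring solstice equinox carp": head "carp" (specifically "solstice equinox carp"), modifier "spring".
Inside "solstice equinox carp": head "carp" (specifically "equinox carp"), modifier "solstice".
Inside "equinox carp": head "carp", modifier "equinox".
Inside "meadow tanner": head "tanner", modifier "meadow".
Putting it together: [[quarry [spring [solstice [equinox carp]]]] [meadow tanner]].

[[quarry [spring [solstice [equinox carp]]]] [meadow tanner]]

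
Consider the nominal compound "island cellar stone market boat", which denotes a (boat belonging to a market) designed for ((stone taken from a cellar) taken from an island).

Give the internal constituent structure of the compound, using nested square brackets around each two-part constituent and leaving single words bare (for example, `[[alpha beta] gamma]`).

[[island [cellar stone]] [market boat]]

Overall it is a kind of boat (specifically "market boat"); the modifier is "island cellar stone".
"island cellar stone" → head "stone" (specifically "cellar stone"), modifier "island".
"cellar stone" → head "stone", modifier "cellar".
"market boat" → head "boat", modifier "market".
So the structure is [[island [cellar stone]] [market boat]].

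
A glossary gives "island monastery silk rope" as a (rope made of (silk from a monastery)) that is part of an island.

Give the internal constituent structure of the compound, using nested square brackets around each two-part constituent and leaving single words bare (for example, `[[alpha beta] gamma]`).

[island [[monastery silk] rope]]

The outermost head in the paraphrase is "rope" (specifically "monastery silk rope"), modified by "island".
Inside "monastery silk rope": head "rope", modifier "monastery silk".
Inside "monastery silk": head "silk", modifier "monastery".
Assembled: [island [[monastery silk] rope]].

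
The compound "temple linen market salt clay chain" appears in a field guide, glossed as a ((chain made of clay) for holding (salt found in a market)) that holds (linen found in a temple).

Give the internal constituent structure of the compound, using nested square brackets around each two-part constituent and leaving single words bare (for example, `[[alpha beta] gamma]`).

[[temple linen] [[market salt] [clay chain]]]

Overall it is a kind of chain (specifically "market salt clay chain"); the modifier is "temple linen".
Inside "temple linen": head "linen", modifier "temple".
Inside "market salt clay chain": head "chain" (specifically "clay chain"), modifier "market salt".
Inside "market salt": head "salt", modifier "market".
Inside "clay chain": head "chain", modifier "clay".
So the structure is [[temple linen] [[market salt] [clay chain]]].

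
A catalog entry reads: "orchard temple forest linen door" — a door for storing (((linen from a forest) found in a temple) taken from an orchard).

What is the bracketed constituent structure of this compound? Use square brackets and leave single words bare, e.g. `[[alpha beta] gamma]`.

At the top level: head "door"; modifier "orchard temple forest linen".
Within "orchard temple forest linen", the head is "linen" (specifically "temple forest linen") and the modifier is "orchard".
Within "temple forest linen", the head is "linen" (specifically "forest linen") and the modifier is "temple".
Within "forest linen", the head is "linen" and the modifier is "forest".
Putting it together: [[orchard [temple [forest linen]]] door].

[[orchard [temple [forest linen]]] door]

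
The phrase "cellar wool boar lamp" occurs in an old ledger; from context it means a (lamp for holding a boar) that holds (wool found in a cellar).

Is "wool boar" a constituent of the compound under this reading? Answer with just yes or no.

no

The top-level split is [cellar wool] [boar lamp]; the full structure is [[cellar wool] [boar lamp]].
"wool boar" straddles a constituent boundary, so it is not a single unit.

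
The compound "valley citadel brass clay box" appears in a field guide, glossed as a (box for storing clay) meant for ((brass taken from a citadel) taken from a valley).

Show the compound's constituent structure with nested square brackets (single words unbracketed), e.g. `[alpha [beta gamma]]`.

The outermost head in the paraphrase is "box" (specifically "clay box"), modified by "valley citadel brass".
Within "valley citadel brass", the head is "brass" (specifically "citadel brass") and the modifier is "valley".
Within "citadel brass", the head is "brass" and the modifier is "citadel".
Within "clay box", the head is "box" and the modifier is "clay".
So the structure is [[valley [citadel brass]] [clay box]].

[[valley [citadel brass]] [clay box]]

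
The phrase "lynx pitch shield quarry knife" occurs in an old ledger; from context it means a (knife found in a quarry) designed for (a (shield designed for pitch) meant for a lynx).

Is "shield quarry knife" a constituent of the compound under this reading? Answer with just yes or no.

The top-level split is [lynx pitch shield] [quarry knife]; the full structure is [[lynx [pitch shield]] [quarry knife]].
"shield quarry knife" straddles a constituent boundary, so it is not a single unit.

no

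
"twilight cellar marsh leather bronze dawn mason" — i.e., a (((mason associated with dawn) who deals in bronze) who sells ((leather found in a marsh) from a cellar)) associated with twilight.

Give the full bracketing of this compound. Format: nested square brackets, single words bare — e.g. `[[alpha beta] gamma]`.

The outermost head in the paraphrase is "mason" (specifically "cellar marsh leather bronze dawn mason"), modified by "twilight".
"cellar marsh leather bronze dawn mason" → head "mason" (specifically "bronze dawn mason"), modifier "cellar marsh leather".
"cellar marsh leather" → head "leather" (specifically "marsh leather"), modifier "cellar".
"marsh leather" → head "leather", modifier "marsh".
"bronze dawn mason" → head "mason" (specifically "dawn mason"), modifier "bronze".
"dawn mason" → head "mason", modifier "dawn".
Assembled: [twilight [[cellar [marsh leather]] [bronze [dawn mason]]]].

[twilight [[cellar [marsh leather]] [bronze [dawn mason]]]]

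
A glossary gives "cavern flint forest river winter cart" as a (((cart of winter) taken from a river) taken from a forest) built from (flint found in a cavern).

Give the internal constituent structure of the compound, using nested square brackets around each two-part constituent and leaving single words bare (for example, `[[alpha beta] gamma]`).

The outermost head in the paraphrase is "cart" (specifically "forest river winter cart"), modified by "cavern flint".
Inside "cavern flint": head "flint", modifier "cavern".
Inside "forest river winter cart": head "cart" (specifically "river winter cart"), modifier "forest".
Inside "river winter cart": head "cart" (specifically "winter cart"), modifier "river".
Inside "winter cart": head "cart", modifier "winter".
Putting it together: [[cavern flint] [forest [river [winter cart]]]].

[[cavern flint] [forest [river [winter cart]]]]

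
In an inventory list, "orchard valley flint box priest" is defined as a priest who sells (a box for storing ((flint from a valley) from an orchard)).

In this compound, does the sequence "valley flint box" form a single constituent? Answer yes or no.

no

The top-level split is [orchard valley flint box] [priest]; the full structure is [[[orchard [valley flint]] box] priest].
"valley flint box" straddles a constituent boundary, so it is not a single unit.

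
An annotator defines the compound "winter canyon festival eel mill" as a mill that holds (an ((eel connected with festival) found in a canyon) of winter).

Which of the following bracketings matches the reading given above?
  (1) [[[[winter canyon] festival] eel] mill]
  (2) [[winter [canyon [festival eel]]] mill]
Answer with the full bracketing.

The paraphrase's head is the "mill" part ("mill"); its modifier is "winter canyon festival eel".
That top-level split, carried through the inner groups, gives [[winter [canyon [festival eel]]] mill].

[[winter [canyon [festival eel]]] mill]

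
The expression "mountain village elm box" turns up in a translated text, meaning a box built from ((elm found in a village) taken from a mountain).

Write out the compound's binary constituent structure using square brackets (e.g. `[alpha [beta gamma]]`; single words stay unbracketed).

At the top level: head "box"; modifier "mountain village elm".
"mountain village elm" → head "elm" (specifically "village elm"), modifier "mountain".
"village elm" → head "elm", modifier "village".
So the structure is [[mountain [village elm]] box].

[[mountain [village elm]] box]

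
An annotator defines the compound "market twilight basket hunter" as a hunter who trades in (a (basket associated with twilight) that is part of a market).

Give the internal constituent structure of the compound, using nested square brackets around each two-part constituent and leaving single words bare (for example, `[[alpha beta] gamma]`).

Whole compound: head "hunter", modifier "market twilight basket".
"market twilight basket" → head "basket" (specifically "twilight basket"), modifier "market".
"twilight basket" → head "basket", modifier "twilight".
Putting it together: [[market [twilight basket]] hunter].

[[market [twilight basket]] hunter]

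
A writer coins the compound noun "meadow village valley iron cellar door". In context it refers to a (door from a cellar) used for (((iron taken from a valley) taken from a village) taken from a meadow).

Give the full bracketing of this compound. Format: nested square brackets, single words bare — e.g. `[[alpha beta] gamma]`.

Overall it is a kind of door (specifically "cellar door"); the modifier is "meadow village valley iron".
"meadow village valley iron" → head "iron" (specifically "village valley iron"), modifier "meadow".
"village valley iron" → head "iron" (specifically "valley iron"), modifier "village".
"valley iron" → head "iron", modifier "valley".
"cellar door" → head "door", modifier "cellar".
Putting it together: [[meadow [village [valley iron]]] [cellar door]].

[[meadow [village [valley iron]]] [cellar door]]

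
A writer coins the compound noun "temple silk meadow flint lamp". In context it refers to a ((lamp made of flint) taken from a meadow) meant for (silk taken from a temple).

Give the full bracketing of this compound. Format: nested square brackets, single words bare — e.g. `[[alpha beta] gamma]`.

[[temple silk] [meadow [flint lamp]]]

Overall it is a kind of lamp (specifically "meadow flint lamp"); the modifier is "temple silk".
"temple silk" → head "silk", modifier "temple".
"meadow flint lamp" → head "lamp" (specifically "flint lamp"), modifier "meadow".
"flint lamp" → head "lamp", modifier "flint".
So the structure is [[temple silk] [meadow [flint lamp]]].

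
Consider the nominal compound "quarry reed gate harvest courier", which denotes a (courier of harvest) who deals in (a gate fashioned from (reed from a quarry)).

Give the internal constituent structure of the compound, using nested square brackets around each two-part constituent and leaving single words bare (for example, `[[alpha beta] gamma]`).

Whole compound: head "courier" (specifically "harvest courier"), modifier "quarry reed gate".
"quarry reed gate" → head "gate", modifier "quarry reed".
"quarry reed" → head "reed", modifier "quarry".
"harvest courier" → head "courier", modifier "harvest".
Assembled: [[[quarry reed] gate] [harvest courier]].

[[[quarry reed] gate] [harvest courier]]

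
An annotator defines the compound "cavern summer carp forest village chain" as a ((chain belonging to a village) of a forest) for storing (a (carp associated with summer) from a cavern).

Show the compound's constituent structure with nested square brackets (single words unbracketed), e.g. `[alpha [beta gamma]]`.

The outermost head in the paraphrase is "chain" (specifically "forest village chain"), modified by "cavern summer carp".
Within "cavern summer carp", the head is "carp" (specifically "summer carp") and the modifier is "cavern".
Within "summer carp", the head is "carp" and the modifier is "summer".
Within "forest village chain", the head is "chain" (specifically "village chain") and the modifier is "forest".
Within "village chain", the head is "chain" and the modifier is "village".
So the structure is [[cavern [summer carp]] [forest [village chain]]].

[[cavern [summer carp]] [forest [village chain]]]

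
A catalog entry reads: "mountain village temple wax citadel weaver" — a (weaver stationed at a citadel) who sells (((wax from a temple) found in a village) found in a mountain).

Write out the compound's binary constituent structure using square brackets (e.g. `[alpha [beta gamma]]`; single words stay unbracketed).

[[mountain [village [temple wax]]] [citadel weaver]]

Overall it is a kind of weaver (specifically "citadel weaver"); the modifier is "mountain village temple wax".
Within "mountain village temple wax", the head is "wax" (specifically "village temple wax") and the modifier is "mountain".
Within "village temple wax", the head is "wax" (specifically "temple wax") and the modifier is "village".
Within "temple wax", the head is "wax" and the modifier is "temple".
Within "citadel weaver", the head is "weaver" and the modifier is "citadel".
Putting it together: [[mountain [village [temple wax]]] [citadel weaver]].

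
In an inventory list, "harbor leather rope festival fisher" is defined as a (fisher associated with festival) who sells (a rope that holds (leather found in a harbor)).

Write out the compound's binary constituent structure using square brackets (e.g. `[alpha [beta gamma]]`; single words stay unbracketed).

Whole compound: head "fisher" (specifically "festival fisher"), modifier "harbor leather rope".
Inside "harbor leather rope": head "rope", modifier "harbor leather".
Inside "harbor leather": head "leather", modifier "harbor".
Inside "festival fisher": head "fisher", modifier "festival".
Putting it together: [[[harbor leather] rope] [festival fisher]].

[[[harbor leather] rope] [festival fisher]]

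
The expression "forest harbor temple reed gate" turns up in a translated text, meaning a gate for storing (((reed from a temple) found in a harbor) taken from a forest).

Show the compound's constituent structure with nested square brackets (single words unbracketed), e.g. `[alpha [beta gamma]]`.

Whole compound: head "gate", modifier "forest harbor temple reed".
Inside "forest harbor temple reed": head "reed" (specifically "harbor temple reed"), modifier "forest".
Inside "harbor temple reed": head "reed" (specifically "temple reed"), modifier "harbor".
Inside "temple reed": head "reed", modifier "temple".
Assembled: [[forest [harbor [temple reed]]] gate].

[[forest [harbor [temple reed]]] gate]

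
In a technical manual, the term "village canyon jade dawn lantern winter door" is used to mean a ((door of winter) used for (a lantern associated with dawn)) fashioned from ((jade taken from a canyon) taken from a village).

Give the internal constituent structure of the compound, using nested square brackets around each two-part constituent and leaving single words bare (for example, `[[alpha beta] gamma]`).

Whole compound: head "door" (specifically "dawn lantern winter door"), modifier "village canyon jade".
Inside "village canyon jade": head "jade" (specifically "canyon jade"), modifier "village".
Inside "canyon jade": head "jade", modifier "canyon".
Inside "dawn lantern winter door": head "door" (specifically "winter door"), modifier "dawn lantern".
Inside "dawn lantern": head "lantern", modifier "dawn".
Inside "winter door": head "door", modifier "winter".
So the structure is [[village [canyon jade]] [[dawn lantern] [winter door]]].

[[village [canyon jade]] [[dawn lantern] [winter door]]]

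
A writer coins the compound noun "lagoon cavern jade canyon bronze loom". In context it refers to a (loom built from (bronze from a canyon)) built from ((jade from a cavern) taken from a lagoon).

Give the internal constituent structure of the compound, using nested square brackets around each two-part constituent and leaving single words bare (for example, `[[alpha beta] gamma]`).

[[lagoon [cavern jade]] [[canyon bronze] loom]]

Whole compound: head "loom" (specifically "canyon bronze loom"), modifier "lagoon cavern jade".
Inside "lagoon cavern jade": head "jade" (specifically "cavern jade"), modifier "lagoon".
Inside "cavern jade": head "jade", modifier "cavern".
Inside "canyon bronze loom": head "loom", modifier "canyon bronze".
Inside "canyon bronze": head "bronze", modifier "canyon".
Putting it together: [[lagoon [cavern jade]] [[canyon bronze] loom]].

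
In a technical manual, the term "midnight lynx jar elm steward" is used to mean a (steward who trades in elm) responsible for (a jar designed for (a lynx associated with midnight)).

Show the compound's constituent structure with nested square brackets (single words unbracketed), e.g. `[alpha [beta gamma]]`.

[[[midnight lynx] jar] [elm steward]]

Overall it is a kind of steward (specifically "elm steward"); the modifier is "midnight lynx jar".
"midnight lynx jar" → head "jar", modifier "midnight lynx".
"midnight lynx" → head "lynx", modifier "midnight".
"elm steward" → head "steward", modifier "elm".
Putting it together: [[[midnight lynx] jar] [elm steward]].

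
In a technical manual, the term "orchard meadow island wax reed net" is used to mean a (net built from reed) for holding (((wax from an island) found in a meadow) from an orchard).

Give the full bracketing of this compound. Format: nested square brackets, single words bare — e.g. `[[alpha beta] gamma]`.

The outermost head in the paraphrase is "net" (specifically "reed net"), modified by "orchard meadow island wax".
Within "orchard meadow island wax", the head is "wax" (specifically "meadow island wax") and the modifier is "orchard".
Within "meadow island wax", the head is "wax" (specifically "island wax") and the modifier is "meadow".
Within "island wax", the head is "wax" and the modifier is "island".
Within "reed net", the head is "net" and the modifier is "reed".
Putting it together: [[orchard [meadow [island wax]]] [reed net]].

[[orchard [meadow [island wax]]] [reed net]]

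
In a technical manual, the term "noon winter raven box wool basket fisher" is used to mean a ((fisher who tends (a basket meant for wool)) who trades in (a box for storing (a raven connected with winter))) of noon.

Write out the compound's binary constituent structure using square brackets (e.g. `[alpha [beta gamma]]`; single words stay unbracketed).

[noon [[[winter raven] box] [[wool basket] fisher]]]

Whole compound: head "fisher" (specifically "winter raven box wool basket fisher"), modifier "noon".
"winter raven box wool basket fisher" → head "fisher" (specifically "wool basket fisher"), modifier "winter raven box".
"winter raven box" → head "box", modifier "winter raven".
"winter raven" → head "raven", modifier "winter".
"wool basket fisher" → head "fisher", modifier "wool basket".
"wool basket" → head "basket", modifier "wool".
Assembled: [noon [[[winter raven] box] [[wool basket] fisher]]].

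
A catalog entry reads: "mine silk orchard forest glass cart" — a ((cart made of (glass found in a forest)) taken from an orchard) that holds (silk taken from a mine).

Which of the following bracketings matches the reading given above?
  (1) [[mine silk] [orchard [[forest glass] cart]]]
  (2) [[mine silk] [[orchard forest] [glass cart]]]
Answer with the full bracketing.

The paraphrase's head is the "cart" part ("orchard forest glass cart"); its modifier is "mine silk".
That top-level split, carried through the inner groups, gives [[mine silk] [orchard [[forest glass] cart]]].

[[mine silk] [orchard [[forest glass] cart]]]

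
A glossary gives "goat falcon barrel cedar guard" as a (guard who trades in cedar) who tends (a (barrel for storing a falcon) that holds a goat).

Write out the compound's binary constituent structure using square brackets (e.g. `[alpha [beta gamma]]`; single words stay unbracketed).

[[goat [falcon barrel]] [cedar guard]]

At the top level: head "guard" (specifically "cedar guard"); modifier "goat falcon barrel".
"goat falcon barrel" → head "barrel" (specifically "falcon barrel"), modifier "goat".
"falcon barrel" → head "barrel", modifier "falcon".
"cedar guard" → head "guard", modifier "cedar".
Putting it together: [[goat [falcon barrel]] [cedar guard]].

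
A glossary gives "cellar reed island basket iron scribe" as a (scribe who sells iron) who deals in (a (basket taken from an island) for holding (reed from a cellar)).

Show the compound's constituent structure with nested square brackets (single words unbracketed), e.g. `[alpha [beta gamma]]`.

[[[cellar reed] [island basket]] [iron scribe]]

Overall it is a kind of scribe (specifically "iron scribe"); the modifier is "cellar reed island basket".
"cellar reed island basket" → head "basket" (specifically "island basket"), modifier "cellar reed".
"cellar reed" → head "reed", modifier "cellar".
"island basket" → head "basket", modifier "island".
"iron scribe" → head "scribe", modifier "iron".
So the structure is [[[cellar reed] [island basket]] [iron scribe]].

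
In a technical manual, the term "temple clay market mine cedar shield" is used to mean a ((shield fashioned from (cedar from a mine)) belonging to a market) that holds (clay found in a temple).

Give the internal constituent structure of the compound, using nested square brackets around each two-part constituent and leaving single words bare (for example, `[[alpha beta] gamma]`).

[[temple clay] [market [[mine cedar] shield]]]

The outermost head in the paraphrase is "shield" (specifically "market mine cedar shield"), modified by "temple clay".
Inside "temple clay": head "clay", modifier "temple".
Inside "market mine cedar shield": head "shield" (specifically "mine cedar shield"), modifier "market".
Inside "mine cedar shield": head "shield", modifier "mine cedar".
Inside "mine cedar": head "cedar", modifier "mine".
Assembled: [[temple clay] [market [[mine cedar] shield]]].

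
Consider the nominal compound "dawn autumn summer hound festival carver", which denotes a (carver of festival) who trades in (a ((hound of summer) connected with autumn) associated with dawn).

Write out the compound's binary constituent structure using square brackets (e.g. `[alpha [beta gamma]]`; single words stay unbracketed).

At the top level: head "carver" (specifically "festival carver"); modifier "dawn autumn summer hound".
"dawn autumn summer hound" → head "hound" (specifically "autumn summer hound"), modifier "dawn".
"autumn summer hound" → head "hound" (specifically "summer hound"), modifier "autumn".
"summer hound" → head "hound", modifier "summer".
"festival carver" → head "carver", modifier "festival".
Putting it together: [[dawn [autumn [summer hound]]] [festival carver]].

[[dawn [autumn [summer hound]]] [festival carver]]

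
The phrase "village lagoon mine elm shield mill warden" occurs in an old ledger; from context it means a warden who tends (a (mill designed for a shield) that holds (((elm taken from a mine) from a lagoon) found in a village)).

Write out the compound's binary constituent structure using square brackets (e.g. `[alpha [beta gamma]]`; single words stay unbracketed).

[[[village [lagoon [mine elm]]] [shield mill]] warden]

Overall it is a kind of warden; the modifier is "village lagoon mine elm shield mill".
"village lagoon mine elm shield mill" → head "mill" (specifically "shield mill"), modifier "village lagoon mine elm".
"village lagoon mine elm" → head "elm" (specifically "lagoon mine elm"), modifier "village".
"lagoon mine elm" → head "elm" (specifically "mine elm"), modifier "lagoon".
"mine elm" → head "elm", modifier "mine".
"shield mill" → head "mill", modifier "shield".
Assembled: [[[village [lagoon [mine elm]]] [shield mill]] warden].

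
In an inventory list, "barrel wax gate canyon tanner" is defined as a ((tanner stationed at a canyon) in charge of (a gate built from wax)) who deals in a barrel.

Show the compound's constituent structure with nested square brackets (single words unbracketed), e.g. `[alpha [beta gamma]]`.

Overall it is a kind of tanner (specifically "wax gate canyon tanner"); the modifier is "barrel".
Within "wax gate canyon tanner", the head is "tanner" (specifically "canyon tanner") and the modifier is "wax gate".
Within "wax gate", the head is "gate" and the modifier is "wax".
Within "canyon tanner", the head is "tanner" and the modifier is "canyon".
So the structure is [barrel [[wax gate] [canyon tanner]]].

[barrel [[wax gate] [canyon tanner]]]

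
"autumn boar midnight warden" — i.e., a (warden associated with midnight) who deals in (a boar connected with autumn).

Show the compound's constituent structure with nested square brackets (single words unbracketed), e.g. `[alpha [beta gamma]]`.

Whole compound: head "warden" (specifically "midnight warden"), modifier "autumn boar".
Inside "autumn boar": head "boar", modifier "autumn".
Inside "midnight warden": head "warden", modifier "midnight".
So the structure is [[autumn boar] [midnight warden]].

[[autumn boar] [midnight warden]]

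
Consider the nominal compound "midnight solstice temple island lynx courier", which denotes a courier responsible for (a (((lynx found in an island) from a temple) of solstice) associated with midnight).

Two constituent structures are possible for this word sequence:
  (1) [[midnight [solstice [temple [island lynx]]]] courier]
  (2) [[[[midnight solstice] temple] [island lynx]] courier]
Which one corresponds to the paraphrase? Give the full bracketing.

The paraphrase's head is the "courier" part ("courier"); its modifier is "midnight solstice temple island lynx".
That top-level split, carried through the inner groups, gives [[midnight [solstice [temple [island lynx]]]] courier].

[[midnight [solstice [temple [island lynx]]]] courier]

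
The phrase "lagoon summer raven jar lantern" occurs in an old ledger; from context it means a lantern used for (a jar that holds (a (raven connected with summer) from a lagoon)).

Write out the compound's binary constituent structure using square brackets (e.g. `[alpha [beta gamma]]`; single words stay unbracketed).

[[[lagoon [summer raven]] jar] lantern]

At the top level: head "lantern"; modifier "lagoon summer raven jar".
Within "lagoon summer raven jar", the head is "jar" and the modifier is "lagoon summer raven".
Within "lagoon summer raven", the head is "raven" (specifically "summer raven") and the modifier is "lagoon".
Within "summer raven", the head is "raven" and the modifier is "summer".
Assembled: [[[lagoon [summer raven]] jar] lantern].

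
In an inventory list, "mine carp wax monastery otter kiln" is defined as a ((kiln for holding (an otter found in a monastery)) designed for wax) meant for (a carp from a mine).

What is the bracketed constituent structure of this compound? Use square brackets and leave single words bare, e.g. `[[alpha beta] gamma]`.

[[mine carp] [wax [[monastery otter] kiln]]]

At the top level: head "kiln" (specifically "wax monastery otter kiln"); modifier "mine carp".
"mine carp" → head "carp", modifier "mine".
"wax monastery otter kiln" → head "kiln" (specifically "monastery otter kiln"), modifier "wax".
"monastery otter kiln" → head "kiln", modifier "monastery otter".
"monastery otter" → head "otter", modifier "monastery".
Putting it together: [[mine carp] [wax [[monastery otter] kiln]]].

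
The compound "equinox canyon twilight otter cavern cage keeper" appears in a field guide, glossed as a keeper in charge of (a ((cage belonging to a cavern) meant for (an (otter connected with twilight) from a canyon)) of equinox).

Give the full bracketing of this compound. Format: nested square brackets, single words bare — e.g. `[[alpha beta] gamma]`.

[[equinox [[canyon [twilight otter]] [cavern cage]]] keeper]

Overall it is a kind of keeper; the modifier is "equinox canyon twilight otter cavern cage".
"equinox canyon twilight otter cavern cage" → head "cage" (specifically "canyon twilight otter cavern cage"), modifier "equinox".
"canyon twilight otter cavern cage" → head "cage" (specifically "cavern cage"), modifier "canyon twilight otter".
"canyon twilight otter" → head "otter" (specifically "twilight otter"), modifier "canyon".
"twilight otter" → head "otter", modifier "twilight".
"cavern cage" → head "cage", modifier "cavern".
Assembled: [[equinox [[canyon [twilight otter]] [cavern cage]]] keeper].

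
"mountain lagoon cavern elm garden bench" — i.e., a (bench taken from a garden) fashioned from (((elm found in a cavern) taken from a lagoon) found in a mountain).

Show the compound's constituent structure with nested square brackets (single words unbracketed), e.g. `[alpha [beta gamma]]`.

The outermost head in the paraphrase is "bench" (specifically "garden bench"), modified by "mountain lagoon cavern elm".
Within "mountain lagoon cavern elm", the head is "elm" (specifically "lagoon cavern elm") and the modifier is "mountain".
Within "lagoon cavern elm", the head is "elm" (specifically "cavern elm") and the modifier is "lagoon".
Within "cavern elm", the head is "elm" and the modifier is "cavern".
Within "garden bench", the head is "bench" and the modifier is "garden".
Putting it together: [[mountain [lagoon [cavern elm]]] [garden bench]].

[[mountain [lagoon [cavern elm]]] [garden bench]]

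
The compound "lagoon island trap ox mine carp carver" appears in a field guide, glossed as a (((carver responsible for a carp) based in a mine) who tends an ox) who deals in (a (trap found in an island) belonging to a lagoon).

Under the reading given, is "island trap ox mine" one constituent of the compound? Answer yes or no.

The top-level split is [lagoon island trap] [ox mine carp carver]; the full structure is [[lagoon [island trap]] [ox [mine [carp carver]]]].
"island trap ox mine" straddles a constituent boundary, so it is not a single unit.

no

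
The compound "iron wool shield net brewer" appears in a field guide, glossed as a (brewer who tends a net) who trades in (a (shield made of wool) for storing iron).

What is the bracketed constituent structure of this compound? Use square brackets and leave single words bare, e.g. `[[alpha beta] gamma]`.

Whole compound: head "brewer" (specifically "net brewer"), modifier "iron wool shield".
Within "iron wool shield", the head is "shield" (specifically "wool shield") and the modifier is "iron".
Within "wool shield", the head is "shield" and the modifier is "wool".
Within "net brewer", the head is "brewer" and the modifier is "net".
Assembled: [[iron [wool shield]] [net brewer]].

[[iron [wool shield]] [net brewer]]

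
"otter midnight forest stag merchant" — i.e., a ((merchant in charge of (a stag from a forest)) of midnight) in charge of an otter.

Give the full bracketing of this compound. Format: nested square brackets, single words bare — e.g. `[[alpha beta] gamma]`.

[otter [midnight [[forest stag] merchant]]]

The outermost head in the paraphrase is "merchant" (specifically "midnight forest stag merchant"), modified by "otter".
Within "midnight forest stag merchant", the head is "merchant" (specifically "forest stag merchant") and the modifier is "midnight".
Within "forest stag merchant", the head is "merchant" and the modifier is "forest stag".
Within "forest stag", the head is "stag" and the modifier is "forest".
Putting it together: [otter [midnight [[forest stag] merchant]]].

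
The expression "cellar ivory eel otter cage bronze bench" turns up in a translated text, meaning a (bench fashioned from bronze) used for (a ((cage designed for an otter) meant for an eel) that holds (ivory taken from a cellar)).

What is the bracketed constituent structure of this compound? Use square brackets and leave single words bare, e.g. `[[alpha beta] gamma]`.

At the top level: head "bench" (specifically "bronze bench"); modifier "cellar ivory eel otter cage".
"cellar ivory eel otter cage" → head "cage" (specifically "eel otter cage"), modifier "cellar ivory".
"cellar ivory" → head "ivory", modifier "cellar".
"eel otter cage" → head "cage" (specifically "otter cage"), modifier "eel".
"otter cage" → head "cage", modifier "otter".
"bronze bench" → head "bench", modifier "bronze".
Putting it together: [[[cellar ivory] [eel [otter cage]]] [bronze bench]].

[[[cellar ivory] [eel [otter cage]]] [bronze bench]]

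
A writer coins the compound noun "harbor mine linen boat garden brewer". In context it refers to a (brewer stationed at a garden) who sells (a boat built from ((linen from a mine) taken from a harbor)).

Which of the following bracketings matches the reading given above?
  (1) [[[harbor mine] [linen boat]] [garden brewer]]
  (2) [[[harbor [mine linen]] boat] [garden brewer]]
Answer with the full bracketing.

[[[harbor [mine linen]] boat] [garden brewer]]

The paraphrase's head is the "brewer" part ("garden brewer"); its modifier is "harbor mine linen boat".
That top-level split, carried through the inner groups, gives [[[harbor [mine linen]] boat] [garden brewer]].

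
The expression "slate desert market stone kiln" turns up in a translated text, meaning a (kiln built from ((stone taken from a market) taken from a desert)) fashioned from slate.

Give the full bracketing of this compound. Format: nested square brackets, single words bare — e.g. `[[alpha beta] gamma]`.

[slate [[desert [market stone]] kiln]]

The outermost head in the paraphrase is "kiln" (specifically "desert market stone kiln"), modified by "slate".
Within "desert market stone kiln", the head is "kiln" and the modifier is "desert market stone".
Within "desert market stone", the head is "stone" (specifically "market stone") and the modifier is "desert".
Within "market stone", the head is "stone" and the modifier is "market".
Assembled: [slate [[desert [market stone]] kiln]].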